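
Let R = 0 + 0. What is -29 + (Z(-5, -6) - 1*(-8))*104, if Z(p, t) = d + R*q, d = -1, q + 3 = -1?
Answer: 699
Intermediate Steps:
q = -4 (q = -3 - 1 = -4)
R = 0
Z(p, t) = -1 (Z(p, t) = -1 + 0*(-4) = -1 + 0 = -1)
-29 + (Z(-5, -6) - 1*(-8))*104 = -29 + (-1 - 1*(-8))*104 = -29 + (-1 + 8)*104 = -29 + 7*104 = -29 + 728 = 699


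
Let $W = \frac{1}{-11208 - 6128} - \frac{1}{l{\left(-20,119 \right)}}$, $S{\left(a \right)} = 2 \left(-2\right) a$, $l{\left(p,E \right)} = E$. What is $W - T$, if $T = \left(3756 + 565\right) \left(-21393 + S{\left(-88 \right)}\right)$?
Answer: $\frac{187562711434969}{2062984} \approx 9.0918 \cdot 10^{7}$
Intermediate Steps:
$S{\left(a \right)} = - 4 a$
$T = -90918161$ ($T = \left(3756 + 565\right) \left(-21393 - -352\right) = 4321 \left(-21393 + 352\right) = 4321 \left(-21041\right) = -90918161$)
$W = - \frac{17455}{2062984}$ ($W = \frac{1}{-11208 - 6128} - \frac{1}{119} = \frac{1}{-17336} - \frac{1}{119} = - \frac{1}{17336} - \frac{1}{119} = - \frac{17455}{2062984} \approx -0.008461$)
$W - T = - \frac{17455}{2062984} - -90918161 = - \frac{17455}{2062984} + 90918161 = \frac{187562711434969}{2062984}$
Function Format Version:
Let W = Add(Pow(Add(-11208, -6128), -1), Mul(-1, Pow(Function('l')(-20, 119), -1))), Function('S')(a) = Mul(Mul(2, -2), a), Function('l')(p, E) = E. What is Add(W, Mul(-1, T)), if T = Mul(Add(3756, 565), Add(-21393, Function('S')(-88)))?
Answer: Rational(187562711434969, 2062984) ≈ 9.0918e+7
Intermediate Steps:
Function('S')(a) = Mul(-4, a)
T = -90918161 (T = Mul(Add(3756, 565), Add(-21393, Mul(-4, -88))) = Mul(4321, Add(-21393, 352)) = Mul(4321, -21041) = -90918161)
W = Rational(-17455, 2062984) (W = Add(Pow(Add(-11208, -6128), -1), Mul(-1, Pow(119, -1))) = Add(Pow(-17336, -1), Mul(-1, Rational(1, 119))) = Add(Rational(-1, 17336), Rational(-1, 119)) = Rational(-17455, 2062984) ≈ -0.0084610)
Add(W, Mul(-1, T)) = Add(Rational(-17455, 2062984), Mul(-1, -90918161)) = Add(Rational(-17455, 2062984), 90918161) = Rational(187562711434969, 2062984)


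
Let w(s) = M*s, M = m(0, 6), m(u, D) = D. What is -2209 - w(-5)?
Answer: -2179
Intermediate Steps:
M = 6
w(s) = 6*s
-2209 - w(-5) = -2209 - 6*(-5) = -2209 - 1*(-30) = -2209 + 30 = -2179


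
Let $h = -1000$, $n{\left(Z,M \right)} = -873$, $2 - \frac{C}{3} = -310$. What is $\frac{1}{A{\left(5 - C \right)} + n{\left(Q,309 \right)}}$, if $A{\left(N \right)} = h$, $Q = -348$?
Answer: $- \frac{1}{1873} \approx -0.0005339$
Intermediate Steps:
$C = 936$ ($C = 6 - -930 = 6 + 930 = 936$)
$A{\left(N \right)} = -1000$
$\frac{1}{A{\left(5 - C \right)} + n{\left(Q,309 \right)}} = \frac{1}{-1000 - 873} = \frac{1}{-1873} = - \frac{1}{1873}$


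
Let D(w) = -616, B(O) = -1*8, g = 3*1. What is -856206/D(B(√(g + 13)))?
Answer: 428103/308 ≈ 1389.9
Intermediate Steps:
g = 3
B(O) = -8
-856206/D(B(√(g + 13))) = -856206/(-616) = -856206*(-1/616) = 428103/308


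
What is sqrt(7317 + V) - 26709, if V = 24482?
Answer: -26709 + sqrt(31799) ≈ -26531.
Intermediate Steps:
sqrt(7317 + V) - 26709 = sqrt(7317 + 24482) - 26709 = sqrt(31799) - 26709 = -26709 + sqrt(31799)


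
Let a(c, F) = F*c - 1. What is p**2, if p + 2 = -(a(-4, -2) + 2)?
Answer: 121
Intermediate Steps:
a(c, F) = -1 + F*c
p = -11 (p = -2 - ((-1 - 2*(-4)) + 2) = -2 - ((-1 + 8) + 2) = -2 - (7 + 2) = -2 - 1*9 = -2 - 9 = -11)
p**2 = (-11)**2 = 121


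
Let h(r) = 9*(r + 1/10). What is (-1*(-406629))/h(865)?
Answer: 451810/8651 ≈ 52.226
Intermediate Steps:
h(r) = 9/10 + 9*r (h(r) = 9*(r + 1/10) = 9*(1/10 + r) = 9/10 + 9*r)
(-1*(-406629))/h(865) = (-1*(-406629))/(9/10 + 9*865) = 406629/(9/10 + 7785) = 406629/(77859/10) = 406629*(10/77859) = 451810/8651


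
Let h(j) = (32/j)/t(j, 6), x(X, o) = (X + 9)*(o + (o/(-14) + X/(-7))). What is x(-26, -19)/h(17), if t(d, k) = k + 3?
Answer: 507195/448 ≈ 1132.1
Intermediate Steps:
t(d, k) = 3 + k
x(X, o) = (9 + X)*(-X/7 + 13*o/14) (x(X, o) = (9 + X)*(o + (o*(-1/14) + X*(-1/7))) = (9 + X)*(o + (-o/14 - X/7)) = (9 + X)*(o + (-X/7 - o/14)) = (9 + X)*(-X/7 + 13*o/14))
h(j) = 32/(9*j) (h(j) = (32/j)/(3 + 6) = (32/j)/9 = (32/j)*(1/9) = 32/(9*j))
x(-26, -19)/h(17) = (-9/7*(-26) - 1/7*(-26)**2 + (117/14)*(-19) + (13/14)*(-26)*(-19))/(((32/9)/17)) = (234/7 - 1/7*676 - 2223/14 + 3211/7)/(((32/9)*(1/17))) = (234/7 - 676/7 - 2223/14 + 3211/7)/(32/153) = (3315/14)*(153/32) = 507195/448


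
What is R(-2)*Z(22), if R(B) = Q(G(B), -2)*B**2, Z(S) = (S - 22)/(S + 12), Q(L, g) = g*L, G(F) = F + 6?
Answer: 0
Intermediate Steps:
G(F) = 6 + F
Q(L, g) = L*g
Z(S) = (-22 + S)/(12 + S)
R(B) = B**2*(-12 - 2*B) (R(B) = ((6 + B)*(-2))*B**2 = (-12 - 2*B)*B**2 = B**2*(-12 - 2*B))
R(-2)*Z(22) = (2*(-2)**2*(-6 - 1*(-2)))*((-22 + 22)/(12 + 22)) = (2*4*(-6 + 2))*(0/34) = (2*4*(-4))*((1/34)*0) = -32*0 = 0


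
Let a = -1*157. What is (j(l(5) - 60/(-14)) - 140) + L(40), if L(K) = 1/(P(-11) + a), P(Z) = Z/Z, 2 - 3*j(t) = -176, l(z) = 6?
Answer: -4195/52 ≈ -80.673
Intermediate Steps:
j(t) = 178/3 (j(t) = 2/3 - 1/3*(-176) = 2/3 + 176/3 = 178/3)
a = -157
P(Z) = 1
L(K) = -1/156 (L(K) = 1/(1 - 157) = 1/(-156) = -1/156)
(j(l(5) - 60/(-14)) - 140) + L(40) = (178/3 - 140) - 1/156 = -242/3 - 1/156 = -4195/52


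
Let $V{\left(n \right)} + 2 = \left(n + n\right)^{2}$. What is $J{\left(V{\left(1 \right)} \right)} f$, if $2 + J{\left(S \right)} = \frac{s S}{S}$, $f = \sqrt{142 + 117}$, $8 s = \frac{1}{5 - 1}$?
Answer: $- \frac{63 \sqrt{259}}{32} \approx -31.684$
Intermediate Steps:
$s = \frac{1}{32}$ ($s = \frac{1}{8 \left(5 - 1\right)} = \frac{1}{8 \cdot 4} = \frac{1}{8} \cdot \frac{1}{4} = \frac{1}{32} \approx 0.03125$)
$V{\left(n \right)} = -2 + 4 n^{2}$ ($V{\left(n \right)} = -2 + \left(n + n\right)^{2} = -2 + \left(2 n\right)^{2} = -2 + 4 n^{2}$)
$f = \sqrt{259} \approx 16.093$
$J{\left(S \right)} = - \frac{63}{32}$ ($J{\left(S \right)} = -2 + \frac{\frac{1}{32} S}{S} = -2 + \frac{1}{32} = - \frac{63}{32}$)
$J{\left(V{\left(1 \right)} \right)} f = - \frac{63 \sqrt{259}}{32}$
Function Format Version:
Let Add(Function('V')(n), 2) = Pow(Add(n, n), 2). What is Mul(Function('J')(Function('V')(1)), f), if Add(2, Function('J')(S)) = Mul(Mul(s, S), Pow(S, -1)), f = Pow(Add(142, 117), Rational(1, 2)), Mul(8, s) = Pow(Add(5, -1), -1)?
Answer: Mul(Rational(-63, 32), Pow(259, Rational(1, 2))) ≈ -31.684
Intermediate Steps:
s = Rational(1, 32) (s = Mul(Rational(1, 8), Pow(Add(5, -1), -1)) = Mul(Rational(1, 8), Pow(4, -1)) = Mul(Rational(1, 8), Rational(1, 4)) = Rational(1, 32) ≈ 0.031250)
Function('V')(n) = Add(-2, Mul(4, Pow(n, 2))) (Function('V')(n) = Add(-2, Pow(Add(n, n), 2)) = Add(-2, Pow(Mul(2, n), 2)) = Add(-2, Mul(4, Pow(n, 2))))
f = Pow(259, Rational(1, 2)) ≈ 16.093
Function('J')(S) = Rational(-63, 32) (Function('J')(S) = Add(-2, Mul(Mul(Rational(1, 32), S), Pow(S, -1))) = Add(-2, Rational(1, 32)) = Rational(-63, 32))
Mul(Function('J')(Function('V')(1)), f) = Mul(Rational(-63, 32), Pow(259, Rational(1, 2)))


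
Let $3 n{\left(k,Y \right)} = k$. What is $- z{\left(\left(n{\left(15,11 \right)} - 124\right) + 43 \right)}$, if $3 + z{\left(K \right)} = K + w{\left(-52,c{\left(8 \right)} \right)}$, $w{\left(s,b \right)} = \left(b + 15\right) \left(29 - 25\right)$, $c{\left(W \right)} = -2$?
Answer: $27$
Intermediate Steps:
$n{\left(k,Y \right)} = \frac{k}{3}$
$w{\left(s,b \right)} = 60 + 4 b$ ($w{\left(s,b \right)} = \left(15 + b\right) 4 = 60 + 4 b$)
$z{\left(K \right)} = 49 + K$ ($z{\left(K \right)} = -3 + \left(K + \left(60 + 4 \left(-2\right)\right)\right) = -3 + \left(K + \left(60 - 8\right)\right) = -3 + \left(K + 52\right) = -3 + \left(52 + K\right) = 49 + K$)
$- z{\left(\left(n{\left(15,11 \right)} - 124\right) + 43 \right)} = - (49 + \left(\left(\frac{1}{3} \cdot 15 - 124\right) + 43\right)) = - (49 + \left(\left(5 - 124\right) + 43\right)) = - (49 + \left(-119 + 43\right)) = - (49 - 76) = \left(-1\right) \left(-27\right) = 27$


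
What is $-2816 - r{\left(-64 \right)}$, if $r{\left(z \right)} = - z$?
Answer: $-2880$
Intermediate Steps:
$-2816 - r{\left(-64 \right)} = -2816 - \left(-1\right) \left(-64\right) = -2816 - 64 = -2880$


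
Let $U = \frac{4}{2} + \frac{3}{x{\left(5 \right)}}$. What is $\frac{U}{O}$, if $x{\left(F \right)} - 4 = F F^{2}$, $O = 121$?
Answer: $\frac{87}{5203} \approx 0.016721$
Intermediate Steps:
$x{\left(F \right)} = 4 + F^{3}$ ($x{\left(F \right)} = 4 + F F^{2} = 4 + F^{3}$)
$U = \frac{87}{43}$ ($U = \frac{4}{2} + \frac{3}{4 + 5^{3}} = 4 \cdot \frac{1}{2} + \frac{3}{4 + 125} = 2 + \frac{3}{129} = 2 + 3 \cdot \frac{1}{129} = 2 + \frac{1}{43} = \frac{87}{43} \approx 2.0233$)
$\frac{U}{O} = \frac{87}{43 \cdot 121} = \frac{87}{43} \cdot \frac{1}{121} = \frac{87}{5203}$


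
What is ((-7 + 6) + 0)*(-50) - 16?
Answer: 34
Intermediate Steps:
((-7 + 6) + 0)*(-50) - 16 = (-1 + 0)*(-50) - 16 = -1*(-50) - 16 = 50 - 16 = 34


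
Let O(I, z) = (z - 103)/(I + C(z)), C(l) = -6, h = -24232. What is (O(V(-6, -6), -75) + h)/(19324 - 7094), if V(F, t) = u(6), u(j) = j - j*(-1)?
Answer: -14557/7338 ≈ -1.9838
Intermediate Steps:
u(j) = 2*j (u(j) = j - (-1)*j = j + j = 2*j)
V(F, t) = 12 (V(F, t) = 2*6 = 12)
O(I, z) = (-103 + z)/(-6 + I) (O(I, z) = (z - 103)/(I - 6) = (-103 + z)/(-6 + I))
(O(V(-6, -6), -75) + h)/(19324 - 7094) = ((-103 - 75)/(-6 + 12) - 24232)/(19324 - 7094) = (-178/6 - 24232)/12230 = ((1/6)*(-178) - 24232)*(1/12230) = (-89/3 - 24232)*(1/12230) = -72785/3*1/12230 = -14557/7338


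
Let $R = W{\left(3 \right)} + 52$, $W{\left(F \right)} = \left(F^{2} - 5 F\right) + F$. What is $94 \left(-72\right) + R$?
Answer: $-6719$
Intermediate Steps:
$W{\left(F \right)} = F^{2} - 4 F$
$R = 49$ ($R = 3 \left(-4 + 3\right) + 52 = 3 \left(-1\right) + 52 = -3 + 52 = 49$)
$94 \left(-72\right) + R = 94 \left(-72\right) + 49 = -6768 + 49 = -6719$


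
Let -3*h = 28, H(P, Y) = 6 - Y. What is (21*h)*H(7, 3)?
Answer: -588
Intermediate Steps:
h = -28/3 (h = -⅓*28 = -28/3 ≈ -9.3333)
(21*h)*H(7, 3) = (21*(-28/3))*(6 - 1*3) = -196*(6 - 3) = -196*3 = -588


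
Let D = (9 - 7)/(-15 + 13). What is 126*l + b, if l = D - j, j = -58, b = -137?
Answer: 7045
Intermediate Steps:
D = -1 (D = 2/(-2) = 2*(-1/2) = -1)
l = 57 (l = -1 - 1*(-58) = -1 + 58 = 57)
126*l + b = 126*57 - 137 = 7182 - 137 = 7045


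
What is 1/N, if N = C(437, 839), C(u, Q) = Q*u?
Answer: 1/366643 ≈ 2.7274e-6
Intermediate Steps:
N = 366643 (N = 839*437 = 366643)
1/N = 1/366643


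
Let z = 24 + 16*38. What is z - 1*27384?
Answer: -26752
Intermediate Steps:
z = 632 (z = 24 + 608 = 632)
z - 1*27384 = 632 - 1*27384 = 632 - 27384 = -26752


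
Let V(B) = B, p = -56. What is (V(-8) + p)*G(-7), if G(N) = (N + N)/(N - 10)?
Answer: -896/17 ≈ -52.706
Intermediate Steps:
G(N) = 2*N/(-10 + N) (G(N) = (2*N)/(-10 + N) = 2*N/(-10 + N))
(V(-8) + p)*G(-7) = (-8 - 56)*(2*(-7)/(-10 - 7)) = -128*(-7)/(-17) = -128*(-7)*(-1)/17 = -64*14/17 = -896/17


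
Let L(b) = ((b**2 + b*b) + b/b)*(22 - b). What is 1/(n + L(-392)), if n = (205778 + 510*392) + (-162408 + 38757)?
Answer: 1/127516253 ≈ 7.8421e-9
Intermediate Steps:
L(b) = (1 + 2*b**2)*(22 - b) (L(b) = ((b**2 + b**2) + 1)*(22 - b) = (2*b**2 + 1)*(22 - b) = (1 + 2*b**2)*(22 - b))
n = 282047 (n = (205778 + 199920) - 123651 = 405698 - 123651 = 282047)
1/(n + L(-392)) = 1/(282047 + (22 - 1*(-392) - 2*(-392)**3 + 44*(-392)**2)) = 1/(282047 + (22 + 392 - 2*(-60236288) + 44*153664)) = 1/(282047 + (22 + 392 + 120472576 + 6761216)) = 1/(282047 + 127234206) = 1/127516253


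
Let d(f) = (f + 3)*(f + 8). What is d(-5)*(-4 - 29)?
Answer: 198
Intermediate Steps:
d(f) = (3 + f)*(8 + f)
d(-5)*(-4 - 29) = (24 + (-5)² + 11*(-5))*(-4 - 29) = (24 + 25 - 55)*(-33) = -6*(-33) = 198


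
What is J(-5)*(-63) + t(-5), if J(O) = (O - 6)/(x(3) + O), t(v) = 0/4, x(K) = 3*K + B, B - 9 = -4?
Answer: 77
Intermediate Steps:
B = 5 (B = 9 - 4 = 5)
x(K) = 5 + 3*K (x(K) = 3*K + 5 = 5 + 3*K)
t(v) = 0 (t(v) = 0*(¼) = 0)
J(O) = (-6 + O)/(14 + O) (J(O) = (O - 6)/((5 + 3*3) + O) = (-6 + O)/((5 + 9) + O) = (-6 + O)/(14 + O))
J(-5)*(-63) + t(-5) = ((-6 - 5)/(14 - 5))*(-63) + 0 = (-11/9)*(-63) + 0 = ((⅑)*(-11))*(-63) + 0 = -11/9*(-63) + 0 = 77 + 0 = 77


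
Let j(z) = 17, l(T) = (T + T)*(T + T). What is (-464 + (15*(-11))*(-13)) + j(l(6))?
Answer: 1698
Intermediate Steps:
l(T) = 4*T² (l(T) = (2*T)*(2*T) = 4*T²)
(-464 + (15*(-11))*(-13)) + j(l(6)) = (-464 + (15*(-11))*(-13)) + 17 = (-464 - 165*(-13)) + 17 = (-464 + 2145) + 17 = 1681 + 17 = 1698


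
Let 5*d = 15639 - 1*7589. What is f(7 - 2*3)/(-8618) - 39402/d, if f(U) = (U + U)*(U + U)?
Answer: -84893219/3468745 ≈ -24.474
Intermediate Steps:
d = 1610 (d = (15639 - 1*7589)/5 = (15639 - 7589)/5 = (⅕)*8050 = 1610)
f(U) = 4*U² (f(U) = (2*U)*(2*U) = 4*U²)
f(7 - 2*3)/(-8618) - 39402/d = (4*(7 - 2*3)²)/(-8618) - 39402/1610 = (4*(7 - 6)²)*(-1/8618) - 39402*1/1610 = (4*1²)*(-1/8618) - 19701/805 = (4*1)*(-1/8618) - 19701/805 = 4*(-1/8618) - 19701/805 = -2/4309 - 19701/805 = -84893219/3468745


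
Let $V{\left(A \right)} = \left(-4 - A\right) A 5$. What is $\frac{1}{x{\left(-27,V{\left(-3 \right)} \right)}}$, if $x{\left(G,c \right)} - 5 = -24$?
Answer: $- \frac{1}{19} \approx -0.052632$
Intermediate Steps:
$V{\left(A \right)} = 5 A \left(-4 - A\right)$ ($V{\left(A \right)} = A \left(-4 - A\right) 5 = 5 A \left(-4 - A\right)$)
$x{\left(G,c \right)} = -19$ ($x{\left(G,c \right)} = 5 - 24 = -19$)
$\frac{1}{x{\left(-27,V{\left(-3 \right)} \right)}} = \frac{1}{-19} = - \frac{1}{19}$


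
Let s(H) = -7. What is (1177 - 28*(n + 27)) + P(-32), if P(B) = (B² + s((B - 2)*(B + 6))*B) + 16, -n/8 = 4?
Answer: 2581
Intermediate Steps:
n = -32 (n = -8*4 = -32)
P(B) = 16 + B² - 7*B (P(B) = (B² - 7*B) + 16 = 16 + B² - 7*B)
(1177 - 28*(n + 27)) + P(-32) = (1177 - 28*(-32 + 27)) + (16 + (-32)² - 7*(-32)) = (1177 - 28*(-5)) + (16 + 1024 + 224) = (1177 + 140) + 1264 = 1317 + 1264 = 2581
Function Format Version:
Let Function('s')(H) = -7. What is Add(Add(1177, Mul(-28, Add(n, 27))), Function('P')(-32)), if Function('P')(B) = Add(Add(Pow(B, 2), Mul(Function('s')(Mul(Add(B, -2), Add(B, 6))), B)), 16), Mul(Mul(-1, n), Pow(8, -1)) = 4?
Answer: 2581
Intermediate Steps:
n = -32 (n = Mul(-8, 4) = -32)
Function('P')(B) = Add(16, Pow(B, 2), Mul(-7, B)) (Function('P')(B) = Add(Add(Pow(B, 2), Mul(-7, B)), 16) = Add(16, Pow(B, 2), Mul(-7, B)))
Add(Add(1177, Mul(-28, Add(n, 27))), Function('P')(-32)) = Add(Add(1177, Mul(-28, Add(-32, 27))), Add(16, Pow(-32, 2), Mul(-7, -32))) = Add(Add(1177, Mul(-28, -5)), Add(16, 1024, 224)) = Add(Add(1177, 140), 1264) = Add(1317, 1264) = 2581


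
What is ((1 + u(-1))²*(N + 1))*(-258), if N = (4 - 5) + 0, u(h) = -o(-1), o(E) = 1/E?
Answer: 0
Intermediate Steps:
u(h) = 1 (u(h) = -1/(-1) = -1*(-1) = 1)
N = -1 (N = -1 + 0 = -1)
((1 + u(-1))²*(N + 1))*(-258) = ((1 + 1)²*(-1 + 1))*(-258) = (2²*0)*(-258) = (4*0)*(-258) = 0*(-258) = 0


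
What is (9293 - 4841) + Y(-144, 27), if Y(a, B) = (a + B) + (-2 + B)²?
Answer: 4960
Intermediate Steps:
Y(a, B) = B + a + (-2 + B)² (Y(a, B) = (B + a) + (-2 + B)² = B + a + (-2 + B)²)
(9293 - 4841) + Y(-144, 27) = (9293 - 4841) + (27 - 144 + (-2 + 27)²) = 4452 + (27 - 144 + 25²) = 4452 + (27 - 144 + 625) = 4452 + 508 = 4960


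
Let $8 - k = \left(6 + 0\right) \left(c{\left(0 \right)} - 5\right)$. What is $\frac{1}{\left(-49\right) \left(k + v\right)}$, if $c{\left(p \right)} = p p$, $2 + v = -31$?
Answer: $- \frac{1}{245} \approx -0.0040816$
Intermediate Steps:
$v = -33$ ($v = -2 - 31 = -33$)
$c{\left(p \right)} = p^{2}$
$k = 38$ ($k = 8 - \left(6 + 0\right) \left(0^{2} - 5\right) = 8 - 6 \left(0 - 5\right) = 8 - 6 \left(-5\right) = 8 - -30 = 8 + 30 = 38$)
$\frac{1}{\left(-49\right) \left(k + v\right)} = \frac{1}{\left(-49\right) \left(38 - 33\right)} = \frac{1}{\left(-49\right) 5} = \frac{1}{-245} = - \frac{1}{245}$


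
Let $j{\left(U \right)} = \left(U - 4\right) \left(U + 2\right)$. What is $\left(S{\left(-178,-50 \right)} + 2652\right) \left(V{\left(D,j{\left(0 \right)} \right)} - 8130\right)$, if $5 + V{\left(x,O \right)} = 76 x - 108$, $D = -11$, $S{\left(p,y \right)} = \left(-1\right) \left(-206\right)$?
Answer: $-25947782$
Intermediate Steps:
$S{\left(p,y \right)} = 206$
$j{\left(U \right)} = \left(-4 + U\right) \left(2 + U\right)$
$V{\left(x,O \right)} = -113 + 76 x$ ($V{\left(x,O \right)} = -5 + \left(76 x - 108\right) = -5 + \left(-108 + 76 x\right) = -113 + 76 x$)
$\left(S{\left(-178,-50 \right)} + 2652\right) \left(V{\left(D,j{\left(0 \right)} \right)} - 8130\right) = \left(206 + 2652\right) \left(\left(-113 + 76 \left(-11\right)\right) - 8130\right) = 2858 \left(\left(-113 - 836\right) - 8130\right) = 2858 \left(-949 - 8130\right) = 2858 \left(-9079\right) = -25947782$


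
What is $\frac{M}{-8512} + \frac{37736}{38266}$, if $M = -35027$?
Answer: $\frac{825001}{161728} \approx 5.1012$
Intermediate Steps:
$\frac{M}{-8512} + \frac{37736}{38266} = - \frac{35027}{-8512} + \frac{37736}{38266} = \left(-35027\right) \left(- \frac{1}{8512}\right) + 37736 \cdot \frac{1}{38266} = \frac{35027}{8512} + \frac{356}{361} = \frac{825001}{161728}$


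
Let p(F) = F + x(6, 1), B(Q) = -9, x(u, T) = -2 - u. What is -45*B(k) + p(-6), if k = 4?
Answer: 391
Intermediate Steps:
p(F) = -8 + F (p(F) = F + (-2 - 1*6) = F + (-2 - 6) = F - 8 = -8 + F)
-45*B(k) + p(-6) = -45*(-9) + (-8 - 6) = 405 - 14 = 391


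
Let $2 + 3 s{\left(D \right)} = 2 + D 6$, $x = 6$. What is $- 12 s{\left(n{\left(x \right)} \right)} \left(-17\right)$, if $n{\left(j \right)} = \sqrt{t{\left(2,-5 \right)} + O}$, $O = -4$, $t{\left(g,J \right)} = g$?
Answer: $408 i \sqrt{2} \approx 577.0 i$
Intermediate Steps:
$n{\left(j \right)} = i \sqrt{2}$ ($n{\left(j \right)} = \sqrt{2 - 4} = \sqrt{-2} = i \sqrt{2}$)
$s{\left(D \right)} = 2 D$ ($s{\left(D \right)} = - \frac{2}{3} + \frac{2 + D 6}{3} = - \frac{2}{3} + \frac{2 + 6 D}{3} = - \frac{2}{3} + \left(\frac{2}{3} + 2 D\right) = 2 D$)
$- 12 s{\left(n{\left(x \right)} \right)} \left(-17\right) = - 12 \cdot 2 i \sqrt{2} \left(-17\right) = - 24 i \sqrt{2} \left(-17\right) = 408 i \sqrt{2}$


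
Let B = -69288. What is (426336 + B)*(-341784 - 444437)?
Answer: -280718635608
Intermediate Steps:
(426336 + B)*(-341784 - 444437) = (426336 - 69288)*(-341784 - 444437) = 357048*(-786221) = -280718635608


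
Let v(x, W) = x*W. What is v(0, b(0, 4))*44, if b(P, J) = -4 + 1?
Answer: 0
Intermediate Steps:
b(P, J) = -3
v(x, W) = W*x
v(0, b(0, 4))*44 = -3*0*44 = 0*44 = 0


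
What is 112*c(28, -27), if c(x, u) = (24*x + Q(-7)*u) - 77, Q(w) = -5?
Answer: 81760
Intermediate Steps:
c(x, u) = -77 - 5*u + 24*x (c(x, u) = (24*x - 5*u) - 77 = (-5*u + 24*x) - 77 = -77 - 5*u + 24*x)
112*c(28, -27) = 112*(-77 - 5*(-27) + 24*28) = 112*(-77 + 135 + 672) = 112*730 = 81760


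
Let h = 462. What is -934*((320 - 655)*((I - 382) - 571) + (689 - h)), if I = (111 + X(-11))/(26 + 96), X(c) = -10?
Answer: -18186366523/61 ≈ -2.9814e+8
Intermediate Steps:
I = 101/122 (I = (111 - 10)/(26 + 96) = 101/122 ≈ 0.82787)
-934*((320 - 655)*((I - 382) - 571) + (689 - h)) = -934*((320 - 655)*((101/122 - 382) - 571) + (689 - 1*462)) = -934*(-335*(-46503/122 - 571) + (689 - 462)) = -934*(-335*(-116165/122) + 227) = -934*(38915275/122 + 227) = -934*38942969/122 = -1*18186366523/61 = -18186366523/61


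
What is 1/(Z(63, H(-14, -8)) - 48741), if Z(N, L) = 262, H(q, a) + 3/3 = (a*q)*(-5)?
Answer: -1/48479 ≈ -2.0627e-5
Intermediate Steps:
H(q, a) = -1 - 5*a*q (H(q, a) = -1 + (a*q)*(-5) = -1 - 5*a*q)
1/(Z(63, H(-14, -8)) - 48741) = 1/(262 - 48741) = 1/(-48479) = -1/48479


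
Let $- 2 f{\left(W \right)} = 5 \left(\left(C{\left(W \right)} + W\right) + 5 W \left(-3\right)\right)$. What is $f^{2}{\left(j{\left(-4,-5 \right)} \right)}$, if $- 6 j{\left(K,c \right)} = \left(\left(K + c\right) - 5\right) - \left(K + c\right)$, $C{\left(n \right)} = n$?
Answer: $\frac{105625}{144} \approx 733.51$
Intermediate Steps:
$j{\left(K,c \right)} = \frac{5}{6}$ ($j{\left(K,c \right)} = - \frac{\left(\left(K + c\right) - 5\right) - \left(K + c\right)}{6} = - \frac{\left(-5 + K + c\right) - \left(K + c\right)}{6} = \left(- \frac{1}{6}\right) \left(-5\right) = \frac{5}{6}$)
$f{\left(W \right)} = \frac{65 W}{2}$ ($f{\left(W \right)} = - \frac{5 \left(\left(W + W\right) + 5 W \left(-3\right)\right)}{2} = - \frac{5 \left(2 W - 15 W\right)}{2} = - \frac{5 \left(- 13 W\right)}{2} = - \frac{\left(-65\right) W}{2} = \frac{65 W}{2}$)
$f^{2}{\left(j{\left(-4,-5 \right)} \right)} = \left(\frac{65}{2} \cdot \frac{5}{6}\right)^{2} = \left(\frac{325}{12}\right)^{2} = \frac{105625}{144}$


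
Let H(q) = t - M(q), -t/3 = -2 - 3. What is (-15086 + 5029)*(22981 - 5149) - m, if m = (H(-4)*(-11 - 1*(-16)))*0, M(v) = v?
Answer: -179336424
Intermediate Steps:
t = 15 (t = -3*(-2 - 3) = -3*(-5) = 15)
H(q) = 15 - q
m = 0 (m = ((15 - 1*(-4))*(-11 - 1*(-16)))*0 = ((15 + 4)*(-11 + 16))*0 = (19*5)*0 = 95*0 = 0)
(-15086 + 5029)*(22981 - 5149) - m = (-15086 + 5029)*(22981 - 5149) - 1*0 = -10057*17832 + 0 = -179336424 + 0 = -179336424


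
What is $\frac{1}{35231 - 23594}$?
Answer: $\frac{1}{11637} \approx 8.5933 \cdot 10^{-5}$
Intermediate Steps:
$\frac{1}{35231 - 23594} = \frac{1}{11637}$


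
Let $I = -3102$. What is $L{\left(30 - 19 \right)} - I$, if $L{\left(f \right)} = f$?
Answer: $3113$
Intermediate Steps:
$L{\left(30 - 19 \right)} - I = \left(30 - 19\right) - -3102 = \left(30 - 19\right) + 3102 = 11 + 3102 = 3113$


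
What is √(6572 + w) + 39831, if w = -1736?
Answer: 39831 + 2*√1209 ≈ 39901.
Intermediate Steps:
√(6572 + w) + 39831 = √(6572 - 1736) + 39831 = √4836 + 39831 = 2*√1209 + 39831 = 39831 + 2*√1209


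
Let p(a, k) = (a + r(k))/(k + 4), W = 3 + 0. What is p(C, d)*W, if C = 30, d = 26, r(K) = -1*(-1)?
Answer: 31/10 ≈ 3.1000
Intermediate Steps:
r(K) = 1
W = 3
p(a, k) = (1 + a)/(4 + k) (p(a, k) = (a + 1)/(k + 4) = (1 + a)/(4 + k))
p(C, d)*W = ((1 + 30)/(4 + 26))*3 = (31/30)*3 = 31/10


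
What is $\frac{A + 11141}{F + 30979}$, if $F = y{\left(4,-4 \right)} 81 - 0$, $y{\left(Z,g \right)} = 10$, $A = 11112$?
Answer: $\frac{22253}{31789} \approx 0.70002$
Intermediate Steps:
$F = 810$ ($F = 10 \cdot 81 - 0 = 810 + \left(2 - 2\right) = 810 + 0 = 810$)
$\frac{A + 11141}{F + 30979} = \frac{11112 + 11141}{810 + 30979} = \frac{22253}{31789}$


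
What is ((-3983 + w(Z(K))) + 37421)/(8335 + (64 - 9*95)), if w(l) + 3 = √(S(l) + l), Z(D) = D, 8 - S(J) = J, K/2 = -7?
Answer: 33435/7544 + √2/3772 ≈ 4.4324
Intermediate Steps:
K = -14 (K = 2*(-7) = -14)
S(J) = 8 - J
w(l) = -3 + 2*√2 (w(l) = -3 + √((8 - l) + l) = -3 + √8 = -3 + 2*√2)
((-3983 + w(Z(K))) + 37421)/(8335 + (64 - 9*95)) = ((-3983 + (-3 + 2*√2)) + 37421)/(8335 + (64 - 9*95)) = ((-3986 + 2*√2) + 37421)/(8335 + (64 - 855)) = (33435 + 2*√2)/(8335 - 791) = (33435 + 2*√2)/7544 = (33435 + 2*√2)*(1/7544) = 33435/7544 + √2/3772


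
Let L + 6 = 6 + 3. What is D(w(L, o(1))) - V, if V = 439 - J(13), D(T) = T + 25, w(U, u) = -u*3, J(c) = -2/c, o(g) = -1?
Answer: -5345/13 ≈ -411.15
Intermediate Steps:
L = 3 (L = -6 + (6 + 3) = -6 + 9 = 3)
w(U, u) = -3*u
D(T) = 25 + T
V = 5709/13 (V = 439 - (-2)/13 = 439 - 1*(-2/13) = 439 + 2/13 = 5709/13 ≈ 439.15)
D(w(L, o(1))) - V = (25 - 3*(-1)) - 1*5709/13 = (25 + 3) - 5709/13 = 28 - 5709/13 = -5345/13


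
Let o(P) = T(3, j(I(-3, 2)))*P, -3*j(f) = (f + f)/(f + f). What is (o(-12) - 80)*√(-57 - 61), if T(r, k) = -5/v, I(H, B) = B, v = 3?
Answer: -60*I*√118 ≈ -651.77*I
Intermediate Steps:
j(f) = -⅓ (j(f) = -(f + f)/(3*(f + f)) = -2*f/(3*(2*f)) = -2*f*1/(2*f)/3 = -⅓*1 = -⅓)
T(r, k) = -5/3
o(P) = -5*P/3
(o(-12) - 80)*√(-57 - 61) = (-5/3*(-12) - 80)*√(-57 - 61) = (20 - 80)*√(-118) = -60*I*√118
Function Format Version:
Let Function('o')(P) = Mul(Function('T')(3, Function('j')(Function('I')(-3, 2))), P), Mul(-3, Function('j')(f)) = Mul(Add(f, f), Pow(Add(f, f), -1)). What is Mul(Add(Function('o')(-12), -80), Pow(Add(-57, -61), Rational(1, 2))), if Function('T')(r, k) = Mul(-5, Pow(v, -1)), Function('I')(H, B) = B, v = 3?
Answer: Mul(-60, I, Pow(118, Rational(1, 2))) ≈ Mul(-651.77, I)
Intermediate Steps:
Function('j')(f) = Rational(-1, 3) (Function('j')(f) = Mul(Rational(-1, 3), Mul(Add(f, f), Pow(Add(f, f), -1))) = Mul(Rational(-1, 3), Mul(Mul(2, f), Pow(Mul(2, f), -1))) = Mul(Rational(-1, 3), Mul(Mul(2, f), Mul(Rational(1, 2), Pow(f, -1)))) = Mul(Rational(-1, 3), 1) = Rational(-1, 3))
Function('T')(r, k) = Rational(-5, 3) (Function('T')(r, k) = Mul(-5, Pow(3, -1)) = Mul(-5, Rational(1, 3)) = Rational(-5, 3))
Function('o')(P) = Mul(Rational(-5, 3), P)
Mul(Add(Function('o')(-12), -80), Pow(Add(-57, -61), Rational(1, 2))) = Mul(Add(Mul(Rational(-5, 3), -12), -80), Pow(Add(-57, -61), Rational(1, 2))) = Mul(Add(20, -80), Pow(-118, Rational(1, 2))) = Mul(-60, Mul(I, Pow(118, Rational(1, 2)))) = Mul(-60, I, Pow(118, Rational(1, 2)))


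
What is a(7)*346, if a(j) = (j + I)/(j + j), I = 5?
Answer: 2076/7 ≈ 296.57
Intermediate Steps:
a(j) = (5 + j)/(2*j) (a(j) = (j + 5)/(j + j) = (5 + j)/((2*j)) = (5 + j)*(1/(2*j)) = (5 + j)/(2*j))
a(7)*346 = ((½)*(5 + 7)/7)*346 = ((½)*(⅐)*12)*346 = (6/7)*346 = 2076/7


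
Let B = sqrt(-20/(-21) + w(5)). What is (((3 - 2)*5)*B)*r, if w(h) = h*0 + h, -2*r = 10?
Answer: -125*sqrt(105)/21 ≈ -60.994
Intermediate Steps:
r = -5 (r = -1/2*10 = -5)
w(h) = h (w(h) = 0 + h = h)
B = 5*sqrt(105)/21 (B = sqrt(-20/(-21) + 5) = sqrt(-20*(-1/21) + 5) = sqrt(20/21 + 5) = sqrt(125/21) = 5*sqrt(105)/21 ≈ 2.4398)
(((3 - 2)*5)*B)*r = (((3 - 2)*5)*(5*sqrt(105)/21))*(-5) = ((1*5)*(5*sqrt(105)/21))*(-5) = (5*(5*sqrt(105)/21))*(-5) = (25*sqrt(105)/21)*(-5) = -125*sqrt(105)/21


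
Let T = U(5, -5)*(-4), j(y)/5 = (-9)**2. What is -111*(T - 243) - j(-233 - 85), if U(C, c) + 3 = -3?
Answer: 23904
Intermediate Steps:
j(y) = 405 (j(y) = 5*(-9)**2 = 5*81 = 405)
U(C, c) = -6 (U(C, c) = -3 - 3 = -6)
T = 24 (T = -6*(-4) = 24)
-111*(T - 243) - j(-233 - 85) = -111*(24 - 243) - 1*405 = -111*(-219) - 405 = 24309 - 405 = 23904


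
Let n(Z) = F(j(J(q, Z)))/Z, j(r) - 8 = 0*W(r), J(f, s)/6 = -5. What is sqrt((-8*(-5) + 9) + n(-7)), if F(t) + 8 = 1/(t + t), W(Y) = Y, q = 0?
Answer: sqrt(39305)/28 ≈ 7.0805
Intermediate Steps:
J(f, s) = -30 (J(f, s) = 6*(-5) = -30)
j(r) = 8 (j(r) = 8 + 0*r = 8 + 0 = 8)
F(t) = -8 + 1/(2*t) (F(t) = -8 + 1/(t + t) = -8 + 1/(2*t))
n(Z) = -127/(16*Z) (n(Z) = (-8 + (1/2)/8)/Z = (-8 + (1/2)*(1/8))/Z = (-8 + 1/16)/Z = -127/(16*Z))
sqrt((-8*(-5) + 9) + n(-7)) = sqrt((-8*(-5) + 9) - 127/16/(-7)) = sqrt((40 + 9) - 127/16*(-1/7)) = sqrt(49 + 127/112) = sqrt(5615/112) = sqrt(39305)/28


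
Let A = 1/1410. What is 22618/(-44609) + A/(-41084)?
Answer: -1310225500529/2584129779960 ≈ -0.50703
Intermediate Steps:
A = 1/1410 ≈ 0.00070922
22618/(-44609) + A/(-41084) = 22618/(-44609) + (1/1410)/(-41084) = 22618*(-1/44609) + (1/1410)*(-1/41084) = -22618/44609 - 1/57928440 = -1310225500529/2584129779960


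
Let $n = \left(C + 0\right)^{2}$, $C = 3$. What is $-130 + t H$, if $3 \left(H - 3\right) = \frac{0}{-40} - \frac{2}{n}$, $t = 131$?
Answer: $\frac{6839}{27} \approx 253.3$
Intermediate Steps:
$n = 9$ ($n = \left(3 + 0\right)^{2} = 3^{2} = 9$)
$H = \frac{79}{27}$ ($H = 3 + \frac{\frac{0}{-40} - \frac{2}{9}}{3} = 3 + \frac{0 \left(- \frac{1}{40}\right) - \frac{2}{9}}{3} = 3 + \frac{0 - \frac{2}{9}}{3} = 3 + \frac{1}{3} \left(- \frac{2}{9}\right) = 3 - \frac{2}{27} = \frac{79}{27} \approx 2.9259$)
$-130 + t H = -130 + 131 \cdot \frac{79}{27} = -130 + \frac{10349}{27} = \frac{6839}{27}$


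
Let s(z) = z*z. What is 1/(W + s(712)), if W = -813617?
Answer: -1/306673 ≈ -3.2608e-6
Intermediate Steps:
s(z) = z**2
1/(W + s(712)) = 1/(-813617 + 712**2) = 1/(-813617 + 506944) = 1/(-306673) = -1/306673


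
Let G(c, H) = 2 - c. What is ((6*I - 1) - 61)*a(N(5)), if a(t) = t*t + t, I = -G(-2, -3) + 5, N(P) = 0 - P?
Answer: -1120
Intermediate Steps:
N(P) = -P
I = 1 (I = -(2 - 1*(-2)) + 5 = -(2 + 2) + 5 = -1*4 + 5 = -4 + 5 = 1)
a(t) = t + t**2 (a(t) = t**2 + t = t + t**2)
((6*I - 1) - 61)*a(N(5)) = ((6*1 - 1) - 61)*((-1*5)*(1 - 1*5)) = ((6 - 1) - 61)*(-5*(1 - 5)) = (5 - 61)*(-5*(-4)) = -56*20 = -1120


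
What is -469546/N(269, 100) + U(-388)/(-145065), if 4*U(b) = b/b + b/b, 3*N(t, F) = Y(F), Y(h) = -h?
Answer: 10217203571/725325 ≈ 14086.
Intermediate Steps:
N(t, F) = -F/3 (N(t, F) = (-F)/3 = -F/3)
U(b) = ½ (U(b) = (b/b + b/b)/4 = (1 + 1)/4 = (¼)*2 = ½)
-469546/N(269, 100) + U(-388)/(-145065) = -469546/((-⅓*100)) + (½)/(-145065) = -469546/(-100/3) + (½)*(-1/145065) = -469546*(-3/100) - 1/290130 = 704319/50 - 1/290130 = 10217203571/725325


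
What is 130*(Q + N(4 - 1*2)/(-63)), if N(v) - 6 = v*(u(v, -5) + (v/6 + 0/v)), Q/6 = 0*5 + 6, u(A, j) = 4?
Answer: 878800/189 ≈ 4649.7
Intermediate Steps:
Q = 36 (Q = 6*(0*5 + 6) = 6*(0 + 6) = 6*6 = 36)
N(v) = 6 + v*(4 + v/6) (N(v) = 6 + v*(4 + (v/6 + 0/v)) = 6 + v*(4 + (v*(⅙) + 0)) = 6 + v*(4 + (v/6 + 0)) = 6 + v*(4 + v/6))
130*(Q + N(4 - 1*2)/(-63)) = 130*(36 + (6 + 4*(4 - 1*2) + (4 - 1*2)²/6)/(-63)) = 130*(36 + (6 + 4*(4 - 2) + (4 - 2)²/6)*(-1/63)) = 130*(36 + (6 + 4*2 + (⅙)*2²)*(-1/63)) = 130*(36 + (6 + 8 + (⅙)*4)*(-1/63)) = 130*(36 + (6 + 8 + ⅔)*(-1/63)) = 130*(36 + (44/3)*(-1/63)) = 130*(36 - 44/189) = 130*(6760/189) = 878800/189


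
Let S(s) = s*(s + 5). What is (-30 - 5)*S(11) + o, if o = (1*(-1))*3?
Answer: -6163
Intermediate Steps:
o = -3 (o = -1*3 = -3)
S(s) = s*(5 + s)
(-30 - 5)*S(11) + o = (-30 - 5)*(11*(5 + 11)) - 3 = -385*16 - 3 = -35*176 - 3 = -6160 - 3 = -6163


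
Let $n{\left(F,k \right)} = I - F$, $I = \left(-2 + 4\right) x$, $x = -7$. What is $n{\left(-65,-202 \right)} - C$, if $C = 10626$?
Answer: $-10575$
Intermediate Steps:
$I = -14$ ($I = \left(-2 + 4\right) \left(-7\right) = 2 \left(-7\right) = -14$)
$n{\left(F,k \right)} = -14 - F$
$n{\left(-65,-202 \right)} - C = \left(-14 - -65\right) - 10626 = \left(-14 + 65\right) - 10626 = 51 - 10626 = -10575$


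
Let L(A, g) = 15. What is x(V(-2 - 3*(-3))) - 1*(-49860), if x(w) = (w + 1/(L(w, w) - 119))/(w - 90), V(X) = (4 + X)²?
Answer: 160761223/3224 ≈ 49864.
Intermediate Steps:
x(w) = (-1/104 + w)/(-90 + w) (x(w) = (w + 1/(15 - 119))/(w - 90) = (w + 1/(-104))/(-90 + w) = (w - 1/104)/(-90 + w) = (-1/104 + w)/(-90 + w))
x(V(-2 - 3*(-3))) - 1*(-49860) = (1/104 - (4 + (-2 - 3*(-3)))²)/(90 - (4 + (-2 - 3*(-3)))²) - 1*(-49860) = (1/104 - (4 + (-2 + 9))²)/(90 - (4 + (-2 + 9))²) + 49860 = (1/104 - (4 + 7)²)/(90 - (4 + 7)²) + 49860 = (1/104 - 1*11²)/(90 - 1*11²) + 49860 = (1/104 - 1*121)/(90 - 1*121) + 49860 = (1/104 - 121)/(90 - 121) + 49860 = -12583/104/(-31) + 49860 = -1/31*(-12583/104) + 49860 = 12583/3224 + 49860 = 160761223/3224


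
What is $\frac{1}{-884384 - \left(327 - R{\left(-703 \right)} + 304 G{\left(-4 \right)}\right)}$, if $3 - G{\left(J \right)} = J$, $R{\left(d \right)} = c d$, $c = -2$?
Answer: $- \frac{1}{885433} \approx -1.1294 \cdot 10^{-6}$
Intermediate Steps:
$R{\left(d \right)} = - 2 d$
$G{\left(J \right)} = 3 - J$
$\frac{1}{-884384 - \left(327 - R{\left(-703 \right)} + 304 G{\left(-4 \right)}\right)} = \frac{1}{-884384 - \left(-1079 + 304 \left(3 - -4\right)\right)} = \frac{1}{-884384 + \left(1406 - \left(327 + 304 \left(3 + 4\right)\right)\right)} = \frac{1}{-884384 + \left(1406 - \left(327 + 304 \cdot 7\right)\right)} = \frac{1}{-884384 + \left(1406 - \left(327 + 2128\right)\right)} = \frac{1}{-884384 + \left(1406 - 2455\right)} = \frac{1}{-884384 - 1049} = \frac{1}{-885433} = - \frac{1}{885433}$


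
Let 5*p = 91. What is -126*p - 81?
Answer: -11871/5 ≈ -2374.2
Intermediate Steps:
p = 91/5 (p = (1/5)*91 = 91/5 ≈ 18.200)
-126*p - 81 = -126*91/5 - 81 = -11466/5 - 81 = -11871/5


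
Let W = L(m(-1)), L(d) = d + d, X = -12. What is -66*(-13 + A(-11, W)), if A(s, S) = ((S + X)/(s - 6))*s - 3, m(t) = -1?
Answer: 28116/17 ≈ 1653.9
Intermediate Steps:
L(d) = 2*d
W = -2 (W = 2*(-1) = -2)
A(s, S) = -3 + s*(-12 + S)/(-6 + s) (A(s, S) = ((S - 12)/(s - 6))*s - 3 = ((-12 + S)/(-6 + s))*s - 3 = s*(-12 + S)/(-6 + s) - 3 = -3 + s*(-12 + S)/(-6 + s))
-66*(-13 + A(-11, W)) = -66*(-13 + (18 - 15*(-11) - 2*(-11))/(-6 - 11)) = -66*(-13 + (18 + 165 + 22)/(-17)) = -66*(-13 - 1/17*205) = -66*(-13 - 205/17) = -66*(-426/17) = 28116/17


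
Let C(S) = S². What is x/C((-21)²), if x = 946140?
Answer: 315380/64827 ≈ 4.8649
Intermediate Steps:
x/C((-21)²) = 946140/(((-21)²)²) = 946140/(441²) = 946140/194481 = 946140*(1/194481) = 315380/64827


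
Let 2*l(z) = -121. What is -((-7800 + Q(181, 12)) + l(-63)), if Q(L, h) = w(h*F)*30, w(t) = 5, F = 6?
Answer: 15421/2 ≈ 7710.5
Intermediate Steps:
l(z) = -121/2 (l(z) = (½)*(-121) = -121/2)
Q(L, h) = 150 (Q(L, h) = 5*30 = 150)
-((-7800 + Q(181, 12)) + l(-63)) = -((-7800 + 150) - 121/2) = -(-7650 - 121/2) = -1*(-15421/2) = 15421/2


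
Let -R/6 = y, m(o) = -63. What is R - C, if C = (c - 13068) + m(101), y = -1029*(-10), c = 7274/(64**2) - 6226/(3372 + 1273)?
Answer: -462419615657/9512960 ≈ -48609.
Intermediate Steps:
c = 4143017/9512960 (c = 7274/4096 - 6226/4645 = 7274*(1/4096) - 6226*1/4645 = 3637/2048 - 6226/4645 = 4143017/9512960 ≈ 0.43551)
y = 10290
R = -61740 (R = -6*10290 = -61740)
C = -124910534743/9512960 (C = (4143017/9512960 - 13068) - 63 = -124311218263/9512960 - 63 = -124910534743/9512960 ≈ -13131.)
R - C = -61740 - 1*(-124910534743/9512960) = -61740 + 124910534743/9512960 = -462419615657/9512960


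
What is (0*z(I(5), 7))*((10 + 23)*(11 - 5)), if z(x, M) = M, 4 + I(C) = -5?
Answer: 0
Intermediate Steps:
I(C) = -9 (I(C) = -4 - 5 = -9)
(0*z(I(5), 7))*((10 + 23)*(11 - 5)) = (0*7)*((10 + 23)*(11 - 5)) = 0*(33*6) = 0*198 = 0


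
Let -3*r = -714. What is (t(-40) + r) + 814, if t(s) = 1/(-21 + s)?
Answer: 64171/61 ≈ 1052.0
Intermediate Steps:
r = 238 (r = -1/3*(-714) = 238)
(t(-40) + r) + 814 = (1/(-21 - 40) + 238) + 814 = (1/(-61) + 238) + 814 = (-1/61 + 238) + 814 = 14517/61 + 814 = 64171/61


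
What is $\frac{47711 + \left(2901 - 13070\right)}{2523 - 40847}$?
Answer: $- \frac{18771}{19162} \approx -0.9796$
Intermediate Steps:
$\frac{47711 + \left(2901 - 13070\right)}{2523 - 40847} = \frac{47711 - 10169}{-38324} = 37542 \left(- \frac{1}{38324}\right) = - \frac{18771}{19162}$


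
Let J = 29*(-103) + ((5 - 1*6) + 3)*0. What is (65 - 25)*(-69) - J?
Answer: 227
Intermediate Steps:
J = -2987 (J = -2987 + ((5 - 6) + 3)*0 = -2987 + (-1 + 3)*0 = -2987 + 2*0 = -2987 + 0 = -2987)
(65 - 25)*(-69) - J = (65 - 25)*(-69) - 1*(-2987) = 40*(-69) + 2987 = -2760 + 2987 = 227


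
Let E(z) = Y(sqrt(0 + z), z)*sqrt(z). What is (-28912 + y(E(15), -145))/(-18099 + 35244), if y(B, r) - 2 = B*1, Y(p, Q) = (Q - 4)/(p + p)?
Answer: -57809/34290 ≈ -1.6859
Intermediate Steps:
Y(p, Q) = (-4 + Q)/(2*p) (Y(p, Q) = (-4 + Q)/((2*p)) = (-4 + Q)*(1/(2*p)) = (-4 + Q)/(2*p))
E(z) = -2 + z/2 (E(z) = ((-4 + z)/(2*(sqrt(0 + z))))*sqrt(z) = ((-4 + z)/(2*(sqrt(z))))*sqrt(z) = ((-4 + z)/(2*sqrt(z)))*sqrt(z) = -2 + z/2)
y(B, r) = 2 + B (y(B, r) = 2 + B*1 = 2 + B)
(-28912 + y(E(15), -145))/(-18099 + 35244) = (-28912 + (2 + (-2 + (1/2)*15)))/(-18099 + 35244) = (-28912 + (2 + (-2 + 15/2)))/17145 = (-28912 + (2 + 11/2))*(1/17145) = (-28912 + 15/2)*(1/17145) = -57809/2*1/17145 = -57809/34290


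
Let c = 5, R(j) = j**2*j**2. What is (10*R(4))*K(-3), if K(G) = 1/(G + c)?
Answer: 1280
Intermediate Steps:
R(j) = j**4
K(G) = 1/(5 + G) (K(G) = 1/(G + 5) = 1/(5 + G))
(10*R(4))*K(-3) = (10*4**4)/(5 - 3) = (10*256)/2 = 2560*(1/2) = 1280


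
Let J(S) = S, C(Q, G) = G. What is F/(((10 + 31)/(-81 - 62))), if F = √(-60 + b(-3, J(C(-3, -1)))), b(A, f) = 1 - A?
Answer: -286*I*√14/41 ≈ -26.1*I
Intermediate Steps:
F = 2*I*√14 (F = √(-60 + (1 - 1*(-3))) = √(-60 + (1 + 3)) = √(-60 + 4) = √(-56) = 2*I*√14 ≈ 7.4833*I)
F/(((10 + 31)/(-81 - 62))) = (2*I*√14)/(((10 + 31)/(-81 - 62))) = (2*I*√14)/((41/(-143))) = (2*I*√14)/((41*(-1/143))) = (2*I*√14)/(-41/143) = (2*I*√14)*(-143/41) = -286*I*√14/41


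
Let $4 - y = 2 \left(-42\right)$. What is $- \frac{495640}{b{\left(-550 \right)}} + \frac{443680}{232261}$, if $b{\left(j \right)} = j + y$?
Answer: $\frac{57661411100}{53652291} \approx 1074.7$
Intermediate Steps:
$y = 88$ ($y = 4 - 2 \left(-42\right) = 4 - -84 = 4 + 84 = 88$)
$b{\left(j \right)} = 88 + j$ ($b{\left(j \right)} = j + 88 = 88 + j$)
$- \frac{495640}{b{\left(-550 \right)}} + \frac{443680}{232261} = - \frac{495640}{88 - 550} + \frac{443680}{232261} = - \frac{495640}{-462} + 443680 \cdot \frac{1}{232261} = \left(-495640\right) \left(- \frac{1}{462}\right) + \frac{443680}{232261} = \frac{247820}{231} + \frac{443680}{232261} = \frac{57661411100}{53652291}$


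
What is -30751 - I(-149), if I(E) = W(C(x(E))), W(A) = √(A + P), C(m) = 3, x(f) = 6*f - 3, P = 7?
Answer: -30751 - √10 ≈ -30754.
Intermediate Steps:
x(f) = -3 + 6*f
W(A) = √(7 + A) (W(A) = √(A + 7) = √(7 + A))
I(E) = √10 (I(E) = √(7 + 3) = √10)
-30751 - I(-149) = -30751 - √10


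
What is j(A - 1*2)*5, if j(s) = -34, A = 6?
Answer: -170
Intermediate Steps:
j(A - 1*2)*5 = -34*5 = -170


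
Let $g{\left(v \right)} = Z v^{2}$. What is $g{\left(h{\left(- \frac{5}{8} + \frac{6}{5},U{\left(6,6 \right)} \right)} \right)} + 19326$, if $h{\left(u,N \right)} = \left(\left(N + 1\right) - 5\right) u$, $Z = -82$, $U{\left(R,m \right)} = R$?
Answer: $\frac{3843511}{200} \approx 19218.0$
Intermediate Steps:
$h{\left(u,N \right)} = u \left(-4 + N\right)$ ($h{\left(u,N \right)} = \left(\left(1 + N\right) - 5\right) u = \left(-4 + N\right) u = u \left(-4 + N\right)$)
$g{\left(v \right)} = - 82 v^{2}$
$g{\left(h{\left(- \frac{5}{8} + \frac{6}{5},U{\left(6,6 \right)} \right)} \right)} + 19326 = - 82 \left(\left(- \frac{5}{8} + \frac{6}{5}\right) \left(-4 + 6\right)\right)^{2} + 19326 = - 82 \left(\left(\left(-5\right) \frac{1}{8} + 6 \cdot \frac{1}{5}\right) 2\right)^{2} + 19326 = - 82 \left(\left(- \frac{5}{8} + \frac{6}{5}\right) 2\right)^{2} + 19326 = - 82 \left(\frac{23}{40} \cdot 2\right)^{2} + 19326 = - 82 \left(\frac{23}{20}\right)^{2} + 19326 = \left(-82\right) \frac{529}{400} + 19326 = - \frac{21689}{200} + 19326 = \frac{3843511}{200}$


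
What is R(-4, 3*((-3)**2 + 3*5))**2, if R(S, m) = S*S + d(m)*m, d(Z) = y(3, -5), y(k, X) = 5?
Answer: 141376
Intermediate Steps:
d(Z) = 5
R(S, m) = S**2 + 5*m (R(S, m) = S*S + 5*m = S**2 + 5*m)
R(-4, 3*((-3)**2 + 3*5))**2 = ((-4)**2 + 5*(3*((-3)**2 + 3*5)))**2 = (16 + 5*(3*(9 + 15)))**2 = (16 + 5*(3*24))**2 = (16 + 5*72)**2 = (16 + 360)**2 = 376**2 = 141376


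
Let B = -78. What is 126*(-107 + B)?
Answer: -23310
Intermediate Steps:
126*(-107 + B) = 126*(-107 - 78) = 126*(-185) = -23310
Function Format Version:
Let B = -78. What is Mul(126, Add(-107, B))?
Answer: -23310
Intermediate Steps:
Mul(126, Add(-107, B)) = Mul(126, Add(-107, -78)) = Mul(126, -185) = -23310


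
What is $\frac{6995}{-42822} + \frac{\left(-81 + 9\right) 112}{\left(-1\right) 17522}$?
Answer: $\frac{111375109}{375163542} \approx 0.29687$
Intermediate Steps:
$\frac{6995}{-42822} + \frac{\left(-81 + 9\right) 112}{\left(-1\right) 17522} = 6995 \left(- \frac{1}{42822}\right) + \frac{\left(-72\right) 112}{-17522} = - \frac{6995}{42822} - - \frac{4032}{8761} = - \frac{6995}{42822} + \frac{4032}{8761} = \frac{111375109}{375163542}$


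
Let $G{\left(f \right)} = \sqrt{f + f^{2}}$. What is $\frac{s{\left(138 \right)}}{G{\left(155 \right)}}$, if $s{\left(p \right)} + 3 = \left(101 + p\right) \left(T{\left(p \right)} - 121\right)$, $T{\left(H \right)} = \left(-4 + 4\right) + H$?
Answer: $\frac{406 \sqrt{6045}}{1209} \approx 26.109$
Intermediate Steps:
$T{\left(H \right)} = H$ ($T{\left(H \right)} = 0 + H = H$)
$s{\left(p \right)} = -3 + \left(-121 + p\right) \left(101 + p\right)$ ($s{\left(p \right)} = -3 + \left(101 + p\right) \left(p - 121\right) = -3 + \left(101 + p\right) \left(-121 + p\right) = -3 + \left(-121 + p\right) \left(101 + p\right)$)
$\frac{s{\left(138 \right)}}{G{\left(155 \right)}} = \frac{-12224 + 138^{2} - 2760}{\sqrt{155 \left(1 + 155\right)}} = \frac{-12224 + 19044 - 2760}{\sqrt{155 \cdot 156}} = \frac{4060}{\sqrt{24180}} = \frac{4060}{2 \sqrt{6045}} = 4060 \frac{\sqrt{6045}}{12090} = \frac{406 \sqrt{6045}}{1209}$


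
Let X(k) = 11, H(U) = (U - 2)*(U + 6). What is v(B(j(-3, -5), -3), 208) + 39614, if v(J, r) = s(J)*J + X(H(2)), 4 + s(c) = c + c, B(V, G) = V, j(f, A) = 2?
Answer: 39625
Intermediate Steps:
H(U) = (-2 + U)*(6 + U)
s(c) = -4 + 2*c (s(c) = -4 + (c + c) = -4 + 2*c)
v(J, r) = 11 + J*(-4 + 2*J) (v(J, r) = (-4 + 2*J)*J + 11 = J*(-4 + 2*J) + 11 = 11 + J*(-4 + 2*J))
v(B(j(-3, -5), -3), 208) + 39614 = (11 + 2*2*(-2 + 2)) + 39614 = (11 + 2*2*0) + 39614 = (11 + 0) + 39614 = 11 + 39614 = 39625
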